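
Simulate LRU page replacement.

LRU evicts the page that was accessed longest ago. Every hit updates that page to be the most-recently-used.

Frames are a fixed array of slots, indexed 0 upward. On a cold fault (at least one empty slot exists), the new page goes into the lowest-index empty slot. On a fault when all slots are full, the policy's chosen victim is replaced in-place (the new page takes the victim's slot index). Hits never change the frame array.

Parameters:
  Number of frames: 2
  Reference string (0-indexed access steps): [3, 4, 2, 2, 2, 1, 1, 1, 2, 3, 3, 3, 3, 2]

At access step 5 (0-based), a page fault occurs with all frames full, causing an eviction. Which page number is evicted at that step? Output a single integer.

Answer: 4

Derivation:
Step 0: ref 3 -> FAULT, frames=[3,-]
Step 1: ref 4 -> FAULT, frames=[3,4]
Step 2: ref 2 -> FAULT, evict 3, frames=[2,4]
Step 3: ref 2 -> HIT, frames=[2,4]
Step 4: ref 2 -> HIT, frames=[2,4]
Step 5: ref 1 -> FAULT, evict 4, frames=[2,1]
At step 5: evicted page 4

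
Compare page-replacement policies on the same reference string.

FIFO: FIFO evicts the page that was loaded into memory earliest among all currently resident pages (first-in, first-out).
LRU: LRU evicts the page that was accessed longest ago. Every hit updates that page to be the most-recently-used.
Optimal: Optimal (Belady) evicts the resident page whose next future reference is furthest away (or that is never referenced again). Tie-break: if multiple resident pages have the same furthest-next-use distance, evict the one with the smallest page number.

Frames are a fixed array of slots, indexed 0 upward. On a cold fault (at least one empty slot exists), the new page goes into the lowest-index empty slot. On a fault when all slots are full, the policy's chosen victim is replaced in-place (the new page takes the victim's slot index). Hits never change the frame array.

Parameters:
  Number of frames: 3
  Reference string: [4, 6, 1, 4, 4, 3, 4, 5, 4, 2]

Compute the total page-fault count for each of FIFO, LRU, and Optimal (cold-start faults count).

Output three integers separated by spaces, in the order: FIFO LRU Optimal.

--- FIFO ---
  step 0: ref 4 -> FAULT, frames=[4,-,-] (faults so far: 1)
  step 1: ref 6 -> FAULT, frames=[4,6,-] (faults so far: 2)
  step 2: ref 1 -> FAULT, frames=[4,6,1] (faults so far: 3)
  step 3: ref 4 -> HIT, frames=[4,6,1] (faults so far: 3)
  step 4: ref 4 -> HIT, frames=[4,6,1] (faults so far: 3)
  step 5: ref 3 -> FAULT, evict 4, frames=[3,6,1] (faults so far: 4)
  step 6: ref 4 -> FAULT, evict 6, frames=[3,4,1] (faults so far: 5)
  step 7: ref 5 -> FAULT, evict 1, frames=[3,4,5] (faults so far: 6)
  step 8: ref 4 -> HIT, frames=[3,4,5] (faults so far: 6)
  step 9: ref 2 -> FAULT, evict 3, frames=[2,4,5] (faults so far: 7)
  FIFO total faults: 7
--- LRU ---
  step 0: ref 4 -> FAULT, frames=[4,-,-] (faults so far: 1)
  step 1: ref 6 -> FAULT, frames=[4,6,-] (faults so far: 2)
  step 2: ref 1 -> FAULT, frames=[4,6,1] (faults so far: 3)
  step 3: ref 4 -> HIT, frames=[4,6,1] (faults so far: 3)
  step 4: ref 4 -> HIT, frames=[4,6,1] (faults so far: 3)
  step 5: ref 3 -> FAULT, evict 6, frames=[4,3,1] (faults so far: 4)
  step 6: ref 4 -> HIT, frames=[4,3,1] (faults so far: 4)
  step 7: ref 5 -> FAULT, evict 1, frames=[4,3,5] (faults so far: 5)
  step 8: ref 4 -> HIT, frames=[4,3,5] (faults so far: 5)
  step 9: ref 2 -> FAULT, evict 3, frames=[4,2,5] (faults so far: 6)
  LRU total faults: 6
--- Optimal ---
  step 0: ref 4 -> FAULT, frames=[4,-,-] (faults so far: 1)
  step 1: ref 6 -> FAULT, frames=[4,6,-] (faults so far: 2)
  step 2: ref 1 -> FAULT, frames=[4,6,1] (faults so far: 3)
  step 3: ref 4 -> HIT, frames=[4,6,1] (faults so far: 3)
  step 4: ref 4 -> HIT, frames=[4,6,1] (faults so far: 3)
  step 5: ref 3 -> FAULT, evict 1, frames=[4,6,3] (faults so far: 4)
  step 6: ref 4 -> HIT, frames=[4,6,3] (faults so far: 4)
  step 7: ref 5 -> FAULT, evict 3, frames=[4,6,5] (faults so far: 5)
  step 8: ref 4 -> HIT, frames=[4,6,5] (faults so far: 5)
  step 9: ref 2 -> FAULT, evict 4, frames=[2,6,5] (faults so far: 6)
  Optimal total faults: 6

Answer: 7 6 6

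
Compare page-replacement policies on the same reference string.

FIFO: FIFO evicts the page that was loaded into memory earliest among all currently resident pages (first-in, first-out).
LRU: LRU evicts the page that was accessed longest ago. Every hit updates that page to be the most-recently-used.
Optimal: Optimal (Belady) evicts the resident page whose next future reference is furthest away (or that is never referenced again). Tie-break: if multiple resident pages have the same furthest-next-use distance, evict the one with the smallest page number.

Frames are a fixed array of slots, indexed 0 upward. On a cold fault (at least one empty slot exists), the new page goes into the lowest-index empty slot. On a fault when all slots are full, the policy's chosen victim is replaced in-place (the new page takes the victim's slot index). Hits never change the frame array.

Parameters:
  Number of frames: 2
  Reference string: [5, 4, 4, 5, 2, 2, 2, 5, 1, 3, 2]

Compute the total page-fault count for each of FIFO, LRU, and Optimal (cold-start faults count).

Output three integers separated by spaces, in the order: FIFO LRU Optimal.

Answer: 7 6 5

Derivation:
--- FIFO ---
  step 0: ref 5 -> FAULT, frames=[5,-] (faults so far: 1)
  step 1: ref 4 -> FAULT, frames=[5,4] (faults so far: 2)
  step 2: ref 4 -> HIT, frames=[5,4] (faults so far: 2)
  step 3: ref 5 -> HIT, frames=[5,4] (faults so far: 2)
  step 4: ref 2 -> FAULT, evict 5, frames=[2,4] (faults so far: 3)
  step 5: ref 2 -> HIT, frames=[2,4] (faults so far: 3)
  step 6: ref 2 -> HIT, frames=[2,4] (faults so far: 3)
  step 7: ref 5 -> FAULT, evict 4, frames=[2,5] (faults so far: 4)
  step 8: ref 1 -> FAULT, evict 2, frames=[1,5] (faults so far: 5)
  step 9: ref 3 -> FAULT, evict 5, frames=[1,3] (faults so far: 6)
  step 10: ref 2 -> FAULT, evict 1, frames=[2,3] (faults so far: 7)
  FIFO total faults: 7
--- LRU ---
  step 0: ref 5 -> FAULT, frames=[5,-] (faults so far: 1)
  step 1: ref 4 -> FAULT, frames=[5,4] (faults so far: 2)
  step 2: ref 4 -> HIT, frames=[5,4] (faults so far: 2)
  step 3: ref 5 -> HIT, frames=[5,4] (faults so far: 2)
  step 4: ref 2 -> FAULT, evict 4, frames=[5,2] (faults so far: 3)
  step 5: ref 2 -> HIT, frames=[5,2] (faults so far: 3)
  step 6: ref 2 -> HIT, frames=[5,2] (faults so far: 3)
  step 7: ref 5 -> HIT, frames=[5,2] (faults so far: 3)
  step 8: ref 1 -> FAULT, evict 2, frames=[5,1] (faults so far: 4)
  step 9: ref 3 -> FAULT, evict 5, frames=[3,1] (faults so far: 5)
  step 10: ref 2 -> FAULT, evict 1, frames=[3,2] (faults so far: 6)
  LRU total faults: 6
--- Optimal ---
  step 0: ref 5 -> FAULT, frames=[5,-] (faults so far: 1)
  step 1: ref 4 -> FAULT, frames=[5,4] (faults so far: 2)
  step 2: ref 4 -> HIT, frames=[5,4] (faults so far: 2)
  step 3: ref 5 -> HIT, frames=[5,4] (faults so far: 2)
  step 4: ref 2 -> FAULT, evict 4, frames=[5,2] (faults so far: 3)
  step 5: ref 2 -> HIT, frames=[5,2] (faults so far: 3)
  step 6: ref 2 -> HIT, frames=[5,2] (faults so far: 3)
  step 7: ref 5 -> HIT, frames=[5,2] (faults so far: 3)
  step 8: ref 1 -> FAULT, evict 5, frames=[1,2] (faults so far: 4)
  step 9: ref 3 -> FAULT, evict 1, frames=[3,2] (faults so far: 5)
  step 10: ref 2 -> HIT, frames=[3,2] (faults so far: 5)
  Optimal total faults: 5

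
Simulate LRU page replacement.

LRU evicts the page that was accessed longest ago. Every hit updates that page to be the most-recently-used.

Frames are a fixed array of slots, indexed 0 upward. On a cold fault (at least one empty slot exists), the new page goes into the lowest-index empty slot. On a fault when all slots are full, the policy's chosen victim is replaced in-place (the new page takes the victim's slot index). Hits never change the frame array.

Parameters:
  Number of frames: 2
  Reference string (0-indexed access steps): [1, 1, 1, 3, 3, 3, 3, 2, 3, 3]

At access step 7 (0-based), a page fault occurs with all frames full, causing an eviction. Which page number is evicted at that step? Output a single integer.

Step 0: ref 1 -> FAULT, frames=[1,-]
Step 1: ref 1 -> HIT, frames=[1,-]
Step 2: ref 1 -> HIT, frames=[1,-]
Step 3: ref 3 -> FAULT, frames=[1,3]
Step 4: ref 3 -> HIT, frames=[1,3]
Step 5: ref 3 -> HIT, frames=[1,3]
Step 6: ref 3 -> HIT, frames=[1,3]
Step 7: ref 2 -> FAULT, evict 1, frames=[2,3]
At step 7: evicted page 1

Answer: 1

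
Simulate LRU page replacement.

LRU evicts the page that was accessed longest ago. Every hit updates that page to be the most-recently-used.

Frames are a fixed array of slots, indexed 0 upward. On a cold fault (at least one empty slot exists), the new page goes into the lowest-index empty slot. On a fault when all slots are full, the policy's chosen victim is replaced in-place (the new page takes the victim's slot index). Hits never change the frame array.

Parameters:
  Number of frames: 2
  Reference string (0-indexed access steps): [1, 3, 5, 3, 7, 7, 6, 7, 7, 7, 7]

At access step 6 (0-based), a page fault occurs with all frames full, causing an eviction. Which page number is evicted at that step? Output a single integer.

Step 0: ref 1 -> FAULT, frames=[1,-]
Step 1: ref 3 -> FAULT, frames=[1,3]
Step 2: ref 5 -> FAULT, evict 1, frames=[5,3]
Step 3: ref 3 -> HIT, frames=[5,3]
Step 4: ref 7 -> FAULT, evict 5, frames=[7,3]
Step 5: ref 7 -> HIT, frames=[7,3]
Step 6: ref 6 -> FAULT, evict 3, frames=[7,6]
At step 6: evicted page 3

Answer: 3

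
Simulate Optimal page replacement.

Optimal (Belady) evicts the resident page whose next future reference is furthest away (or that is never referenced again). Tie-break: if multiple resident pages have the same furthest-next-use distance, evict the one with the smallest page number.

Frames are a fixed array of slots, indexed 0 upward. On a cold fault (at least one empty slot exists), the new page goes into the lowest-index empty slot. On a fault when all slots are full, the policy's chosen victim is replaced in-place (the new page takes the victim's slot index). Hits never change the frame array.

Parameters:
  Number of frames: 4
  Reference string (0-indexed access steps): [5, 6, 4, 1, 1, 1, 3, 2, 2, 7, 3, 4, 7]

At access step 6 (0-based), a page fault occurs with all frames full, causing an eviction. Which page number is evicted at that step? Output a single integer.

Step 0: ref 5 -> FAULT, frames=[5,-,-,-]
Step 1: ref 6 -> FAULT, frames=[5,6,-,-]
Step 2: ref 4 -> FAULT, frames=[5,6,4,-]
Step 3: ref 1 -> FAULT, frames=[5,6,4,1]
Step 4: ref 1 -> HIT, frames=[5,6,4,1]
Step 5: ref 1 -> HIT, frames=[5,6,4,1]
Step 6: ref 3 -> FAULT, evict 1, frames=[5,6,4,3]
At step 6: evicted page 1

Answer: 1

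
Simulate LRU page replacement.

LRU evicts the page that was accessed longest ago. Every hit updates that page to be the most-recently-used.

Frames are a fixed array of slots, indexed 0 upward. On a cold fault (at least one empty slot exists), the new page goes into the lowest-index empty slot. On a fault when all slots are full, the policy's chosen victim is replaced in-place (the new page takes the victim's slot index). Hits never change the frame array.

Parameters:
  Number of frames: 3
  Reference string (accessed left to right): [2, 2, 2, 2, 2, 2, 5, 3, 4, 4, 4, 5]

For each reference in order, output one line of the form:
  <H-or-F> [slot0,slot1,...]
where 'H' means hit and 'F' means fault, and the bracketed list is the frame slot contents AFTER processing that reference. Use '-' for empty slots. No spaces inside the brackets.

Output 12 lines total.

F [2,-,-]
H [2,-,-]
H [2,-,-]
H [2,-,-]
H [2,-,-]
H [2,-,-]
F [2,5,-]
F [2,5,3]
F [4,5,3]
H [4,5,3]
H [4,5,3]
H [4,5,3]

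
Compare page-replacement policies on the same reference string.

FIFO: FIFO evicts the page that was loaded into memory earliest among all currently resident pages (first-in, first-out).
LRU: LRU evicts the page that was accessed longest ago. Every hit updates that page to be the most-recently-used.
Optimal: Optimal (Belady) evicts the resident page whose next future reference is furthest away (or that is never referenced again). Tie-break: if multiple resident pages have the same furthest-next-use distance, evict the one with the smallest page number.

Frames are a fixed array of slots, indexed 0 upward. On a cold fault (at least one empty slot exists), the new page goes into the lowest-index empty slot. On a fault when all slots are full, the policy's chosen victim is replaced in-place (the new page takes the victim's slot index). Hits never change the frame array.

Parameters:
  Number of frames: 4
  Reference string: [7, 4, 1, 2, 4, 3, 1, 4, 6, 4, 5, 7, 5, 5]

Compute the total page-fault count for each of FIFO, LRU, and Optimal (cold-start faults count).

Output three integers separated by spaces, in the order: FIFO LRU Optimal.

Answer: 9 8 7

Derivation:
--- FIFO ---
  step 0: ref 7 -> FAULT, frames=[7,-,-,-] (faults so far: 1)
  step 1: ref 4 -> FAULT, frames=[7,4,-,-] (faults so far: 2)
  step 2: ref 1 -> FAULT, frames=[7,4,1,-] (faults so far: 3)
  step 3: ref 2 -> FAULT, frames=[7,4,1,2] (faults so far: 4)
  step 4: ref 4 -> HIT, frames=[7,4,1,2] (faults so far: 4)
  step 5: ref 3 -> FAULT, evict 7, frames=[3,4,1,2] (faults so far: 5)
  step 6: ref 1 -> HIT, frames=[3,4,1,2] (faults so far: 5)
  step 7: ref 4 -> HIT, frames=[3,4,1,2] (faults so far: 5)
  step 8: ref 6 -> FAULT, evict 4, frames=[3,6,1,2] (faults so far: 6)
  step 9: ref 4 -> FAULT, evict 1, frames=[3,6,4,2] (faults so far: 7)
  step 10: ref 5 -> FAULT, evict 2, frames=[3,6,4,5] (faults so far: 8)
  step 11: ref 7 -> FAULT, evict 3, frames=[7,6,4,5] (faults so far: 9)
  step 12: ref 5 -> HIT, frames=[7,6,4,5] (faults so far: 9)
  step 13: ref 5 -> HIT, frames=[7,6,4,5] (faults so far: 9)
  FIFO total faults: 9
--- LRU ---
  step 0: ref 7 -> FAULT, frames=[7,-,-,-] (faults so far: 1)
  step 1: ref 4 -> FAULT, frames=[7,4,-,-] (faults so far: 2)
  step 2: ref 1 -> FAULT, frames=[7,4,1,-] (faults so far: 3)
  step 3: ref 2 -> FAULT, frames=[7,4,1,2] (faults so far: 4)
  step 4: ref 4 -> HIT, frames=[7,4,1,2] (faults so far: 4)
  step 5: ref 3 -> FAULT, evict 7, frames=[3,4,1,2] (faults so far: 5)
  step 6: ref 1 -> HIT, frames=[3,4,1,2] (faults so far: 5)
  step 7: ref 4 -> HIT, frames=[3,4,1,2] (faults so far: 5)
  step 8: ref 6 -> FAULT, evict 2, frames=[3,4,1,6] (faults so far: 6)
  step 9: ref 4 -> HIT, frames=[3,4,1,6] (faults so far: 6)
  step 10: ref 5 -> FAULT, evict 3, frames=[5,4,1,6] (faults so far: 7)
  step 11: ref 7 -> FAULT, evict 1, frames=[5,4,7,6] (faults so far: 8)
  step 12: ref 5 -> HIT, frames=[5,4,7,6] (faults so far: 8)
  step 13: ref 5 -> HIT, frames=[5,4,7,6] (faults so far: 8)
  LRU total faults: 8
--- Optimal ---
  step 0: ref 7 -> FAULT, frames=[7,-,-,-] (faults so far: 1)
  step 1: ref 4 -> FAULT, frames=[7,4,-,-] (faults so far: 2)
  step 2: ref 1 -> FAULT, frames=[7,4,1,-] (faults so far: 3)
  step 3: ref 2 -> FAULT, frames=[7,4,1,2] (faults so far: 4)
  step 4: ref 4 -> HIT, frames=[7,4,1,2] (faults so far: 4)
  step 5: ref 3 -> FAULT, evict 2, frames=[7,4,1,3] (faults so far: 5)
  step 6: ref 1 -> HIT, frames=[7,4,1,3] (faults so far: 5)
  step 7: ref 4 -> HIT, frames=[7,4,1,3] (faults so far: 5)
  step 8: ref 6 -> FAULT, evict 1, frames=[7,4,6,3] (faults so far: 6)
  step 9: ref 4 -> HIT, frames=[7,4,6,3] (faults so far: 6)
  step 10: ref 5 -> FAULT, evict 3, frames=[7,4,6,5] (faults so far: 7)
  step 11: ref 7 -> HIT, frames=[7,4,6,5] (faults so far: 7)
  step 12: ref 5 -> HIT, frames=[7,4,6,5] (faults so far: 7)
  step 13: ref 5 -> HIT, frames=[7,4,6,5] (faults so far: 7)
  Optimal total faults: 7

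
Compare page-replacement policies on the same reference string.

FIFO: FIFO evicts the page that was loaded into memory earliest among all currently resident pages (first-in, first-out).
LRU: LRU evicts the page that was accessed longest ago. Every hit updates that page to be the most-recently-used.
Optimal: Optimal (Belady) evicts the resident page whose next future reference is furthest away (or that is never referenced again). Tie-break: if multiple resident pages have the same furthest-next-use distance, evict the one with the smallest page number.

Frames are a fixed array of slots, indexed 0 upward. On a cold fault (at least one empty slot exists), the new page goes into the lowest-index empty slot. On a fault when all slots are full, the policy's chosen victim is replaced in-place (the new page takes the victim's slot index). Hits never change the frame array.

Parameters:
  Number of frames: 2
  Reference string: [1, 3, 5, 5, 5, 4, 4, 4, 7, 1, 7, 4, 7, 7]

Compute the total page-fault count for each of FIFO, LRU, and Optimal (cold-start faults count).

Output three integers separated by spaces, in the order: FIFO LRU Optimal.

Answer: 8 7 6

Derivation:
--- FIFO ---
  step 0: ref 1 -> FAULT, frames=[1,-] (faults so far: 1)
  step 1: ref 3 -> FAULT, frames=[1,3] (faults so far: 2)
  step 2: ref 5 -> FAULT, evict 1, frames=[5,3] (faults so far: 3)
  step 3: ref 5 -> HIT, frames=[5,3] (faults so far: 3)
  step 4: ref 5 -> HIT, frames=[5,3] (faults so far: 3)
  step 5: ref 4 -> FAULT, evict 3, frames=[5,4] (faults so far: 4)
  step 6: ref 4 -> HIT, frames=[5,4] (faults so far: 4)
  step 7: ref 4 -> HIT, frames=[5,4] (faults so far: 4)
  step 8: ref 7 -> FAULT, evict 5, frames=[7,4] (faults so far: 5)
  step 9: ref 1 -> FAULT, evict 4, frames=[7,1] (faults so far: 6)
  step 10: ref 7 -> HIT, frames=[7,1] (faults so far: 6)
  step 11: ref 4 -> FAULT, evict 7, frames=[4,1] (faults so far: 7)
  step 12: ref 7 -> FAULT, evict 1, frames=[4,7] (faults so far: 8)
  step 13: ref 7 -> HIT, frames=[4,7] (faults so far: 8)
  FIFO total faults: 8
--- LRU ---
  step 0: ref 1 -> FAULT, frames=[1,-] (faults so far: 1)
  step 1: ref 3 -> FAULT, frames=[1,3] (faults so far: 2)
  step 2: ref 5 -> FAULT, evict 1, frames=[5,3] (faults so far: 3)
  step 3: ref 5 -> HIT, frames=[5,3] (faults so far: 3)
  step 4: ref 5 -> HIT, frames=[5,3] (faults so far: 3)
  step 5: ref 4 -> FAULT, evict 3, frames=[5,4] (faults so far: 4)
  step 6: ref 4 -> HIT, frames=[5,4] (faults so far: 4)
  step 7: ref 4 -> HIT, frames=[5,4] (faults so far: 4)
  step 8: ref 7 -> FAULT, evict 5, frames=[7,4] (faults so far: 5)
  step 9: ref 1 -> FAULT, evict 4, frames=[7,1] (faults so far: 6)
  step 10: ref 7 -> HIT, frames=[7,1] (faults so far: 6)
  step 11: ref 4 -> FAULT, evict 1, frames=[7,4] (faults so far: 7)
  step 12: ref 7 -> HIT, frames=[7,4] (faults so far: 7)
  step 13: ref 7 -> HIT, frames=[7,4] (faults so far: 7)
  LRU total faults: 7
--- Optimal ---
  step 0: ref 1 -> FAULT, frames=[1,-] (faults so far: 1)
  step 1: ref 3 -> FAULT, frames=[1,3] (faults so far: 2)
  step 2: ref 5 -> FAULT, evict 3, frames=[1,5] (faults so far: 3)
  step 3: ref 5 -> HIT, frames=[1,5] (faults so far: 3)
  step 4: ref 5 -> HIT, frames=[1,5] (faults so far: 3)
  step 5: ref 4 -> FAULT, evict 5, frames=[1,4] (faults so far: 4)
  step 6: ref 4 -> HIT, frames=[1,4] (faults so far: 4)
  step 7: ref 4 -> HIT, frames=[1,4] (faults so far: 4)
  step 8: ref 7 -> FAULT, evict 4, frames=[1,7] (faults so far: 5)
  step 9: ref 1 -> HIT, frames=[1,7] (faults so far: 5)
  step 10: ref 7 -> HIT, frames=[1,7] (faults so far: 5)
  step 11: ref 4 -> FAULT, evict 1, frames=[4,7] (faults so far: 6)
  step 12: ref 7 -> HIT, frames=[4,7] (faults so far: 6)
  step 13: ref 7 -> HIT, frames=[4,7] (faults so far: 6)
  Optimal total faults: 6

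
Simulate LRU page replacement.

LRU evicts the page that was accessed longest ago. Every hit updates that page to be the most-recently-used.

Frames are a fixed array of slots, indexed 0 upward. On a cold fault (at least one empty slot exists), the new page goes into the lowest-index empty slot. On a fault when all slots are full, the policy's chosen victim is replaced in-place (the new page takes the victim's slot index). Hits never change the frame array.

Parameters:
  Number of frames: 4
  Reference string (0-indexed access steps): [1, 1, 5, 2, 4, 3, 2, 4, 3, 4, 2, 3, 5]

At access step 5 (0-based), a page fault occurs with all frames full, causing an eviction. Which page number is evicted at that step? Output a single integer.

Step 0: ref 1 -> FAULT, frames=[1,-,-,-]
Step 1: ref 1 -> HIT, frames=[1,-,-,-]
Step 2: ref 5 -> FAULT, frames=[1,5,-,-]
Step 3: ref 2 -> FAULT, frames=[1,5,2,-]
Step 4: ref 4 -> FAULT, frames=[1,5,2,4]
Step 5: ref 3 -> FAULT, evict 1, frames=[3,5,2,4]
At step 5: evicted page 1

Answer: 1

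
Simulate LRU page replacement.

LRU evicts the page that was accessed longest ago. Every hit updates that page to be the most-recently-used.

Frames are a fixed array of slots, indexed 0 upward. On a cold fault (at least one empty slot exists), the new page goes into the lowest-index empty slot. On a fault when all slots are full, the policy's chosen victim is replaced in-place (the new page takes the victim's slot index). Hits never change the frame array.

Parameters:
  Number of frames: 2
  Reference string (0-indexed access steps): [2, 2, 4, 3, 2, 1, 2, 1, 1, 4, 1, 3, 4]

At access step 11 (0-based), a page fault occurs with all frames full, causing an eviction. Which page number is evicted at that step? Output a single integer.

Step 0: ref 2 -> FAULT, frames=[2,-]
Step 1: ref 2 -> HIT, frames=[2,-]
Step 2: ref 4 -> FAULT, frames=[2,4]
Step 3: ref 3 -> FAULT, evict 2, frames=[3,4]
Step 4: ref 2 -> FAULT, evict 4, frames=[3,2]
Step 5: ref 1 -> FAULT, evict 3, frames=[1,2]
Step 6: ref 2 -> HIT, frames=[1,2]
Step 7: ref 1 -> HIT, frames=[1,2]
Step 8: ref 1 -> HIT, frames=[1,2]
Step 9: ref 4 -> FAULT, evict 2, frames=[1,4]
Step 10: ref 1 -> HIT, frames=[1,4]
Step 11: ref 3 -> FAULT, evict 4, frames=[1,3]
At step 11: evicted page 4

Answer: 4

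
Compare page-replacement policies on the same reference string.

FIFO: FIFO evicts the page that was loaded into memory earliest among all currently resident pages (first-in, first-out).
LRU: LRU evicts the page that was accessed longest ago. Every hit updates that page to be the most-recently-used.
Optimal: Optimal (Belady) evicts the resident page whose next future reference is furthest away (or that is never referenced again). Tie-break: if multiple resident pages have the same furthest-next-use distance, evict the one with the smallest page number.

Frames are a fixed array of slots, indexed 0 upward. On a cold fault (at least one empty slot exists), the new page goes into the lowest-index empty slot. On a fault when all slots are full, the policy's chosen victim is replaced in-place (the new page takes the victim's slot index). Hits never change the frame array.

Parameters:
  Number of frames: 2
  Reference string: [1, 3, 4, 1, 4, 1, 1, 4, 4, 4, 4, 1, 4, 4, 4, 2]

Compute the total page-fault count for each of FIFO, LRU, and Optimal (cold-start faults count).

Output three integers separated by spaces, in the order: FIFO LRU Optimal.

Answer: 5 5 4

Derivation:
--- FIFO ---
  step 0: ref 1 -> FAULT, frames=[1,-] (faults so far: 1)
  step 1: ref 3 -> FAULT, frames=[1,3] (faults so far: 2)
  step 2: ref 4 -> FAULT, evict 1, frames=[4,3] (faults so far: 3)
  step 3: ref 1 -> FAULT, evict 3, frames=[4,1] (faults so far: 4)
  step 4: ref 4 -> HIT, frames=[4,1] (faults so far: 4)
  step 5: ref 1 -> HIT, frames=[4,1] (faults so far: 4)
  step 6: ref 1 -> HIT, frames=[4,1] (faults so far: 4)
  step 7: ref 4 -> HIT, frames=[4,1] (faults so far: 4)
  step 8: ref 4 -> HIT, frames=[4,1] (faults so far: 4)
  step 9: ref 4 -> HIT, frames=[4,1] (faults so far: 4)
  step 10: ref 4 -> HIT, frames=[4,1] (faults so far: 4)
  step 11: ref 1 -> HIT, frames=[4,1] (faults so far: 4)
  step 12: ref 4 -> HIT, frames=[4,1] (faults so far: 4)
  step 13: ref 4 -> HIT, frames=[4,1] (faults so far: 4)
  step 14: ref 4 -> HIT, frames=[4,1] (faults so far: 4)
  step 15: ref 2 -> FAULT, evict 4, frames=[2,1] (faults so far: 5)
  FIFO total faults: 5
--- LRU ---
  step 0: ref 1 -> FAULT, frames=[1,-] (faults so far: 1)
  step 1: ref 3 -> FAULT, frames=[1,3] (faults so far: 2)
  step 2: ref 4 -> FAULT, evict 1, frames=[4,3] (faults so far: 3)
  step 3: ref 1 -> FAULT, evict 3, frames=[4,1] (faults so far: 4)
  step 4: ref 4 -> HIT, frames=[4,1] (faults so far: 4)
  step 5: ref 1 -> HIT, frames=[4,1] (faults so far: 4)
  step 6: ref 1 -> HIT, frames=[4,1] (faults so far: 4)
  step 7: ref 4 -> HIT, frames=[4,1] (faults so far: 4)
  step 8: ref 4 -> HIT, frames=[4,1] (faults so far: 4)
  step 9: ref 4 -> HIT, frames=[4,1] (faults so far: 4)
  step 10: ref 4 -> HIT, frames=[4,1] (faults so far: 4)
  step 11: ref 1 -> HIT, frames=[4,1] (faults so far: 4)
  step 12: ref 4 -> HIT, frames=[4,1] (faults so far: 4)
  step 13: ref 4 -> HIT, frames=[4,1] (faults so far: 4)
  step 14: ref 4 -> HIT, frames=[4,1] (faults so far: 4)
  step 15: ref 2 -> FAULT, evict 1, frames=[4,2] (faults so far: 5)
  LRU total faults: 5
--- Optimal ---
  step 0: ref 1 -> FAULT, frames=[1,-] (faults so far: 1)
  step 1: ref 3 -> FAULT, frames=[1,3] (faults so far: 2)
  step 2: ref 4 -> FAULT, evict 3, frames=[1,4] (faults so far: 3)
  step 3: ref 1 -> HIT, frames=[1,4] (faults so far: 3)
  step 4: ref 4 -> HIT, frames=[1,4] (faults so far: 3)
  step 5: ref 1 -> HIT, frames=[1,4] (faults so far: 3)
  step 6: ref 1 -> HIT, frames=[1,4] (faults so far: 3)
  step 7: ref 4 -> HIT, frames=[1,4] (faults so far: 3)
  step 8: ref 4 -> HIT, frames=[1,4] (faults so far: 3)
  step 9: ref 4 -> HIT, frames=[1,4] (faults so far: 3)
  step 10: ref 4 -> HIT, frames=[1,4] (faults so far: 3)
  step 11: ref 1 -> HIT, frames=[1,4] (faults so far: 3)
  step 12: ref 4 -> HIT, frames=[1,4] (faults so far: 3)
  step 13: ref 4 -> HIT, frames=[1,4] (faults so far: 3)
  step 14: ref 4 -> HIT, frames=[1,4] (faults so far: 3)
  step 15: ref 2 -> FAULT, evict 1, frames=[2,4] (faults so far: 4)
  Optimal total faults: 4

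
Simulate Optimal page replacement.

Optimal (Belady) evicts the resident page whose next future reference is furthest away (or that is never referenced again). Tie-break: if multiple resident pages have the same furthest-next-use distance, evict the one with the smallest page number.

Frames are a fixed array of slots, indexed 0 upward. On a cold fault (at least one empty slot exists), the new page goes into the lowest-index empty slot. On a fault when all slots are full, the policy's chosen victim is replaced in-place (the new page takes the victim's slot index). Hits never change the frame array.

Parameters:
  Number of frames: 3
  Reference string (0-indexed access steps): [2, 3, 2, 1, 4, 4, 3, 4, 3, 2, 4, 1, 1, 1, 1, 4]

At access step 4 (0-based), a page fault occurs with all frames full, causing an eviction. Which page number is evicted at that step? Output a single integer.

Answer: 1

Derivation:
Step 0: ref 2 -> FAULT, frames=[2,-,-]
Step 1: ref 3 -> FAULT, frames=[2,3,-]
Step 2: ref 2 -> HIT, frames=[2,3,-]
Step 3: ref 1 -> FAULT, frames=[2,3,1]
Step 4: ref 4 -> FAULT, evict 1, frames=[2,3,4]
At step 4: evicted page 1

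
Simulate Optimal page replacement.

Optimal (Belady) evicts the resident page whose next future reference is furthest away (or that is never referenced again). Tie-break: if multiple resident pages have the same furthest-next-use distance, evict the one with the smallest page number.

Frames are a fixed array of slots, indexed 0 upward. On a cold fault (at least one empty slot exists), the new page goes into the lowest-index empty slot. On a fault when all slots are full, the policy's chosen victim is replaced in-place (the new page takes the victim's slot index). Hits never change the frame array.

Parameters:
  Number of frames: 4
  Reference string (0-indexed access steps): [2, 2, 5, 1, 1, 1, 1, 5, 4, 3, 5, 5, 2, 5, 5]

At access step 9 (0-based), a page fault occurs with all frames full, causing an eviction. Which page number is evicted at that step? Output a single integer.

Step 0: ref 2 -> FAULT, frames=[2,-,-,-]
Step 1: ref 2 -> HIT, frames=[2,-,-,-]
Step 2: ref 5 -> FAULT, frames=[2,5,-,-]
Step 3: ref 1 -> FAULT, frames=[2,5,1,-]
Step 4: ref 1 -> HIT, frames=[2,5,1,-]
Step 5: ref 1 -> HIT, frames=[2,5,1,-]
Step 6: ref 1 -> HIT, frames=[2,5,1,-]
Step 7: ref 5 -> HIT, frames=[2,5,1,-]
Step 8: ref 4 -> FAULT, frames=[2,5,1,4]
Step 9: ref 3 -> FAULT, evict 1, frames=[2,5,3,4]
At step 9: evicted page 1

Answer: 1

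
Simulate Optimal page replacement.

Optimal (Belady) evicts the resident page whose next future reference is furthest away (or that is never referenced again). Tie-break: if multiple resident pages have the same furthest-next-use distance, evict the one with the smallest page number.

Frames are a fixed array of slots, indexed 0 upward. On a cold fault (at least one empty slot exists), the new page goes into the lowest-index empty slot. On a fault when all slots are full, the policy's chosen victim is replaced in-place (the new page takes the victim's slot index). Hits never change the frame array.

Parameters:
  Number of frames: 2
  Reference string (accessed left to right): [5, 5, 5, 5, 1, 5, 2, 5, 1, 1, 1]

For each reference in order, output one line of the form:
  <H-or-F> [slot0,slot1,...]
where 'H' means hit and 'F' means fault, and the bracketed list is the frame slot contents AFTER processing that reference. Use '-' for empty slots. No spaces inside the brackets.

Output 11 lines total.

F [5,-]
H [5,-]
H [5,-]
H [5,-]
F [5,1]
H [5,1]
F [5,2]
H [5,2]
F [5,1]
H [5,1]
H [5,1]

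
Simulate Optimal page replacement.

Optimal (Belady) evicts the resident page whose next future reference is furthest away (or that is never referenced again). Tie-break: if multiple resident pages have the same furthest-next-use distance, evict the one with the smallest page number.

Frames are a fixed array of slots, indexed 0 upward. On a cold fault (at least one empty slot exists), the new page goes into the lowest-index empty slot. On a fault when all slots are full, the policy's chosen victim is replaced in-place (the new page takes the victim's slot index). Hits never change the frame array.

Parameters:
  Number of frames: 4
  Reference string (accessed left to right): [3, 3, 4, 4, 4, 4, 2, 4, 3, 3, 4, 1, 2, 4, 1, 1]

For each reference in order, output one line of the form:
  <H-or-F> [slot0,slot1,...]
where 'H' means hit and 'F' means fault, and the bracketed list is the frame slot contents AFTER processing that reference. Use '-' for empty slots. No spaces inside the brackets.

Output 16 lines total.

F [3,-,-,-]
H [3,-,-,-]
F [3,4,-,-]
H [3,4,-,-]
H [3,4,-,-]
H [3,4,-,-]
F [3,4,2,-]
H [3,4,2,-]
H [3,4,2,-]
H [3,4,2,-]
H [3,4,2,-]
F [3,4,2,1]
H [3,4,2,1]
H [3,4,2,1]
H [3,4,2,1]
H [3,4,2,1]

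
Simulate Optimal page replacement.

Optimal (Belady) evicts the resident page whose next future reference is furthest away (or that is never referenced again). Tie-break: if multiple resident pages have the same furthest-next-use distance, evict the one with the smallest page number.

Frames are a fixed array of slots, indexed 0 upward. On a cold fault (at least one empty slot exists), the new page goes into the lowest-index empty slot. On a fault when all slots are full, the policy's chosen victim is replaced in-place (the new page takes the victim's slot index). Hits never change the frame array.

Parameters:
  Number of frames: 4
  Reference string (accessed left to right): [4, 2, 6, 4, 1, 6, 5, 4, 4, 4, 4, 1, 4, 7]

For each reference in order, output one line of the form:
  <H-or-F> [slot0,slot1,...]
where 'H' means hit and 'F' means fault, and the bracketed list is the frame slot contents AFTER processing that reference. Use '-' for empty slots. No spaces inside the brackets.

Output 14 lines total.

F [4,-,-,-]
F [4,2,-,-]
F [4,2,6,-]
H [4,2,6,-]
F [4,2,6,1]
H [4,2,6,1]
F [4,5,6,1]
H [4,5,6,1]
H [4,5,6,1]
H [4,5,6,1]
H [4,5,6,1]
H [4,5,6,1]
H [4,5,6,1]
F [4,5,6,7]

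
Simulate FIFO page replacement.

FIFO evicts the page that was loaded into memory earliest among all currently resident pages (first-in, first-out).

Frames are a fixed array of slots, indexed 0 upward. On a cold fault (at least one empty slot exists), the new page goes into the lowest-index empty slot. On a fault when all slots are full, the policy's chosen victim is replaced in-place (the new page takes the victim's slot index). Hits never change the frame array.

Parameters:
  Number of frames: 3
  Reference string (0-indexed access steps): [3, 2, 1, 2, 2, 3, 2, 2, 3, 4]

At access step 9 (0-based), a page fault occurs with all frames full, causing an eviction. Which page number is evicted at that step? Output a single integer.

Step 0: ref 3 -> FAULT, frames=[3,-,-]
Step 1: ref 2 -> FAULT, frames=[3,2,-]
Step 2: ref 1 -> FAULT, frames=[3,2,1]
Step 3: ref 2 -> HIT, frames=[3,2,1]
Step 4: ref 2 -> HIT, frames=[3,2,1]
Step 5: ref 3 -> HIT, frames=[3,2,1]
Step 6: ref 2 -> HIT, frames=[3,2,1]
Step 7: ref 2 -> HIT, frames=[3,2,1]
Step 8: ref 3 -> HIT, frames=[3,2,1]
Step 9: ref 4 -> FAULT, evict 3, frames=[4,2,1]
At step 9: evicted page 3

Answer: 3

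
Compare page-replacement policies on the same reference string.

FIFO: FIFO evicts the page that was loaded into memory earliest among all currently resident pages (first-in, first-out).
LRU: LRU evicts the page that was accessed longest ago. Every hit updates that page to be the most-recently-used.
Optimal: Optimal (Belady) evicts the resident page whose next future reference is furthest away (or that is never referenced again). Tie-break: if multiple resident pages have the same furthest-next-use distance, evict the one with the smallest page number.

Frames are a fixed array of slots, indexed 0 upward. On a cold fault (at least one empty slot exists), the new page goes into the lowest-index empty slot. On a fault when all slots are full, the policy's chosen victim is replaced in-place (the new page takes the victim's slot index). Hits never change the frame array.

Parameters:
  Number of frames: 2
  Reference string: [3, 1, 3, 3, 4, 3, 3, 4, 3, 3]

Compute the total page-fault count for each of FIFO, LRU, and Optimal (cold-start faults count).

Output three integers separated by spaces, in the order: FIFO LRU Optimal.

--- FIFO ---
  step 0: ref 3 -> FAULT, frames=[3,-] (faults so far: 1)
  step 1: ref 1 -> FAULT, frames=[3,1] (faults so far: 2)
  step 2: ref 3 -> HIT, frames=[3,1] (faults so far: 2)
  step 3: ref 3 -> HIT, frames=[3,1] (faults so far: 2)
  step 4: ref 4 -> FAULT, evict 3, frames=[4,1] (faults so far: 3)
  step 5: ref 3 -> FAULT, evict 1, frames=[4,3] (faults so far: 4)
  step 6: ref 3 -> HIT, frames=[4,3] (faults so far: 4)
  step 7: ref 4 -> HIT, frames=[4,3] (faults so far: 4)
  step 8: ref 3 -> HIT, frames=[4,3] (faults so far: 4)
  step 9: ref 3 -> HIT, frames=[4,3] (faults so far: 4)
  FIFO total faults: 4
--- LRU ---
  step 0: ref 3 -> FAULT, frames=[3,-] (faults so far: 1)
  step 1: ref 1 -> FAULT, frames=[3,1] (faults so far: 2)
  step 2: ref 3 -> HIT, frames=[3,1] (faults so far: 2)
  step 3: ref 3 -> HIT, frames=[3,1] (faults so far: 2)
  step 4: ref 4 -> FAULT, evict 1, frames=[3,4] (faults so far: 3)
  step 5: ref 3 -> HIT, frames=[3,4] (faults so far: 3)
  step 6: ref 3 -> HIT, frames=[3,4] (faults so far: 3)
  step 7: ref 4 -> HIT, frames=[3,4] (faults so far: 3)
  step 8: ref 3 -> HIT, frames=[3,4] (faults so far: 3)
  step 9: ref 3 -> HIT, frames=[3,4] (faults so far: 3)
  LRU total faults: 3
--- Optimal ---
  step 0: ref 3 -> FAULT, frames=[3,-] (faults so far: 1)
  step 1: ref 1 -> FAULT, frames=[3,1] (faults so far: 2)
  step 2: ref 3 -> HIT, frames=[3,1] (faults so far: 2)
  step 3: ref 3 -> HIT, frames=[3,1] (faults so far: 2)
  step 4: ref 4 -> FAULT, evict 1, frames=[3,4] (faults so far: 3)
  step 5: ref 3 -> HIT, frames=[3,4] (faults so far: 3)
  step 6: ref 3 -> HIT, frames=[3,4] (faults so far: 3)
  step 7: ref 4 -> HIT, frames=[3,4] (faults so far: 3)
  step 8: ref 3 -> HIT, frames=[3,4] (faults so far: 3)
  step 9: ref 3 -> HIT, frames=[3,4] (faults so far: 3)
  Optimal total faults: 3

Answer: 4 3 3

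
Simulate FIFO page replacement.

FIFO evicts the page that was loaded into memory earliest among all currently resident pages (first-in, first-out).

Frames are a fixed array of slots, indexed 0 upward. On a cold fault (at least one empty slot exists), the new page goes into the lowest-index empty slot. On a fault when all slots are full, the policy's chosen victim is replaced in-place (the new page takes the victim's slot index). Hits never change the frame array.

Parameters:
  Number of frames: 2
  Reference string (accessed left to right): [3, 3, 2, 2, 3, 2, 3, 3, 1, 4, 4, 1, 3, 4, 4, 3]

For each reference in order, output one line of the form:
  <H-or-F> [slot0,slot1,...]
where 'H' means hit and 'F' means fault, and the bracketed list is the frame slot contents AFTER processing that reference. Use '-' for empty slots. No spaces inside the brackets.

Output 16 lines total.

F [3,-]
H [3,-]
F [3,2]
H [3,2]
H [3,2]
H [3,2]
H [3,2]
H [3,2]
F [1,2]
F [1,4]
H [1,4]
H [1,4]
F [3,4]
H [3,4]
H [3,4]
H [3,4]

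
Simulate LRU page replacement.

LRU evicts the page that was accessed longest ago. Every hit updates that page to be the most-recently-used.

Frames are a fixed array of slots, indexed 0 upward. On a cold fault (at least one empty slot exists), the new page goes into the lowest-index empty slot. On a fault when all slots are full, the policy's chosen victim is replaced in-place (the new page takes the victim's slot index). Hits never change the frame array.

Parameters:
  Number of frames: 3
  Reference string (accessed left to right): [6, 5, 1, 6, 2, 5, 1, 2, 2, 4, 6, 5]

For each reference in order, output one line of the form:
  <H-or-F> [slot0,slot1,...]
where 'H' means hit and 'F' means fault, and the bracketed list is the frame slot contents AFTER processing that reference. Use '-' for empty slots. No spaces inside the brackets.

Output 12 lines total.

F [6,-,-]
F [6,5,-]
F [6,5,1]
H [6,5,1]
F [6,2,1]
F [6,2,5]
F [1,2,5]
H [1,2,5]
H [1,2,5]
F [1,2,4]
F [6,2,4]
F [6,5,4]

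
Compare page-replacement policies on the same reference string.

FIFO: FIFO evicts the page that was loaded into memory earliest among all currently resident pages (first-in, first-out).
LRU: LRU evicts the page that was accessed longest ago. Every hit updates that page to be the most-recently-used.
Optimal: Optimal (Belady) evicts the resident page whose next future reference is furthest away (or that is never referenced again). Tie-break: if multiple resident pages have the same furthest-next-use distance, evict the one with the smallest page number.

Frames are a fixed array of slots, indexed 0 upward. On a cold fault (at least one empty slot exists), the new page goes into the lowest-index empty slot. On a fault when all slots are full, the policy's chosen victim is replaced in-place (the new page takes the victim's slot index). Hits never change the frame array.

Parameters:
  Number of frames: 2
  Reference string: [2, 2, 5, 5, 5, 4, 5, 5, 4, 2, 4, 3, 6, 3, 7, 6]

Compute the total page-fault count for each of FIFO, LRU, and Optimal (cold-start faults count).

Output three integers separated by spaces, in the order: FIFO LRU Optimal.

Answer: 7 8 7

Derivation:
--- FIFO ---
  step 0: ref 2 -> FAULT, frames=[2,-] (faults so far: 1)
  step 1: ref 2 -> HIT, frames=[2,-] (faults so far: 1)
  step 2: ref 5 -> FAULT, frames=[2,5] (faults so far: 2)
  step 3: ref 5 -> HIT, frames=[2,5] (faults so far: 2)
  step 4: ref 5 -> HIT, frames=[2,5] (faults so far: 2)
  step 5: ref 4 -> FAULT, evict 2, frames=[4,5] (faults so far: 3)
  step 6: ref 5 -> HIT, frames=[4,5] (faults so far: 3)
  step 7: ref 5 -> HIT, frames=[4,5] (faults so far: 3)
  step 8: ref 4 -> HIT, frames=[4,5] (faults so far: 3)
  step 9: ref 2 -> FAULT, evict 5, frames=[4,2] (faults so far: 4)
  step 10: ref 4 -> HIT, frames=[4,2] (faults so far: 4)
  step 11: ref 3 -> FAULT, evict 4, frames=[3,2] (faults so far: 5)
  step 12: ref 6 -> FAULT, evict 2, frames=[3,6] (faults so far: 6)
  step 13: ref 3 -> HIT, frames=[3,6] (faults so far: 6)
  step 14: ref 7 -> FAULT, evict 3, frames=[7,6] (faults so far: 7)
  step 15: ref 6 -> HIT, frames=[7,6] (faults so far: 7)
  FIFO total faults: 7
--- LRU ---
  step 0: ref 2 -> FAULT, frames=[2,-] (faults so far: 1)
  step 1: ref 2 -> HIT, frames=[2,-] (faults so far: 1)
  step 2: ref 5 -> FAULT, frames=[2,5] (faults so far: 2)
  step 3: ref 5 -> HIT, frames=[2,5] (faults so far: 2)
  step 4: ref 5 -> HIT, frames=[2,5] (faults so far: 2)
  step 5: ref 4 -> FAULT, evict 2, frames=[4,5] (faults so far: 3)
  step 6: ref 5 -> HIT, frames=[4,5] (faults so far: 3)
  step 7: ref 5 -> HIT, frames=[4,5] (faults so far: 3)
  step 8: ref 4 -> HIT, frames=[4,5] (faults so far: 3)
  step 9: ref 2 -> FAULT, evict 5, frames=[4,2] (faults so far: 4)
  step 10: ref 4 -> HIT, frames=[4,2] (faults so far: 4)
  step 11: ref 3 -> FAULT, evict 2, frames=[4,3] (faults so far: 5)
  step 12: ref 6 -> FAULT, evict 4, frames=[6,3] (faults so far: 6)
  step 13: ref 3 -> HIT, frames=[6,3] (faults so far: 6)
  step 14: ref 7 -> FAULT, evict 6, frames=[7,3] (faults so far: 7)
  step 15: ref 6 -> FAULT, evict 3, frames=[7,6] (faults so far: 8)
  LRU total faults: 8
--- Optimal ---
  step 0: ref 2 -> FAULT, frames=[2,-] (faults so far: 1)
  step 1: ref 2 -> HIT, frames=[2,-] (faults so far: 1)
  step 2: ref 5 -> FAULT, frames=[2,5] (faults so far: 2)
  step 3: ref 5 -> HIT, frames=[2,5] (faults so far: 2)
  step 4: ref 5 -> HIT, frames=[2,5] (faults so far: 2)
  step 5: ref 4 -> FAULT, evict 2, frames=[4,5] (faults so far: 3)
  step 6: ref 5 -> HIT, frames=[4,5] (faults so far: 3)
  step 7: ref 5 -> HIT, frames=[4,5] (faults so far: 3)
  step 8: ref 4 -> HIT, frames=[4,5] (faults so far: 3)
  step 9: ref 2 -> FAULT, evict 5, frames=[4,2] (faults so far: 4)
  step 10: ref 4 -> HIT, frames=[4,2] (faults so far: 4)
  step 11: ref 3 -> FAULT, evict 2, frames=[4,3] (faults so far: 5)
  step 12: ref 6 -> FAULT, evict 4, frames=[6,3] (faults so far: 6)
  step 13: ref 3 -> HIT, frames=[6,3] (faults so far: 6)
  step 14: ref 7 -> FAULT, evict 3, frames=[6,7] (faults so far: 7)
  step 15: ref 6 -> HIT, frames=[6,7] (faults so far: 7)
  Optimal total faults: 7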